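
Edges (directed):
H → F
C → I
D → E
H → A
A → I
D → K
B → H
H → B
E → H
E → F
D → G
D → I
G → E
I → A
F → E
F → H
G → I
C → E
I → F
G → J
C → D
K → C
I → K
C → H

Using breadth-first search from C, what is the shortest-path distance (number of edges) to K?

Level 0: C
Level 1: D, E, H, I
Level 2: A, B, F, G, K
Level 3: J
K first appears at level 2.

2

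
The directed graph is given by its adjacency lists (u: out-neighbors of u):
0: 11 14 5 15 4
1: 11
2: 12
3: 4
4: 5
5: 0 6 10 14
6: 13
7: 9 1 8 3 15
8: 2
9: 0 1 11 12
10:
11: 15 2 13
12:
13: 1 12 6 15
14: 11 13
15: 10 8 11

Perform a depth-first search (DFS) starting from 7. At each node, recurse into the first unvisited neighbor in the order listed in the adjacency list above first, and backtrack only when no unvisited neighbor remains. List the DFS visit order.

7 9 0 11 15 10 8 2 12 13 1 6 14 5 4 3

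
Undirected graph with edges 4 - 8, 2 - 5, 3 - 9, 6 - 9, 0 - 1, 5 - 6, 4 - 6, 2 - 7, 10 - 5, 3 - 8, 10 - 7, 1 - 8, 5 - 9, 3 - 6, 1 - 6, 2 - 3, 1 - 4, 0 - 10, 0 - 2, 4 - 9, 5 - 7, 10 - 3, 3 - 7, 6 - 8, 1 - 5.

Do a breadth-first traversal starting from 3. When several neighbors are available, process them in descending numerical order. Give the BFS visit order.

Visit 3; enqueue 10, 9, 8, 7, 6, 2 → queue [10, 9, 8, 7, 6, 2]
Visit 10; enqueue 5, 0 → queue [9, 8, 7, 6, 2, 5, 0]
Visit 9; enqueue 4 → queue [8, 7, 6, 2, 5, 0, 4]
Visit 8; enqueue 1 → queue [7, 6, 2, 5, 0, 4, 1]
Visit 7 → queue [6, 2, 5, 0, 4, 1]
Visit 6 → queue [2, 5, 0, 4, 1]
Visit 2 → queue [5, 0, 4, 1]
Visit 5 → queue [0, 4, 1]
Visit 0 → queue [4, 1]
Visit 4 → queue [1]
Visit 1 → queue []

3, 10, 9, 8, 7, 6, 2, 5, 0, 4, 1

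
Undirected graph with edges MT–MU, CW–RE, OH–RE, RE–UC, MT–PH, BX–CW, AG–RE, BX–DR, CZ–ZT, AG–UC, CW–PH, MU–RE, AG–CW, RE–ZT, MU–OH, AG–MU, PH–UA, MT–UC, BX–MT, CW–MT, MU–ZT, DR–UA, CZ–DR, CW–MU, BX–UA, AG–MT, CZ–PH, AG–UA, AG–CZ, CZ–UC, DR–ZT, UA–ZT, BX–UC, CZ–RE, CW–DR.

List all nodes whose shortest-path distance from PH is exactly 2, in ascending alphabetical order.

AG, BX, DR, MU, RE, UC, ZT

Level 0: PH
Level 1: CW, CZ, MT, UA
Level 2: AG, BX, DR, MU, RE, UC, ZT
Level 3: OH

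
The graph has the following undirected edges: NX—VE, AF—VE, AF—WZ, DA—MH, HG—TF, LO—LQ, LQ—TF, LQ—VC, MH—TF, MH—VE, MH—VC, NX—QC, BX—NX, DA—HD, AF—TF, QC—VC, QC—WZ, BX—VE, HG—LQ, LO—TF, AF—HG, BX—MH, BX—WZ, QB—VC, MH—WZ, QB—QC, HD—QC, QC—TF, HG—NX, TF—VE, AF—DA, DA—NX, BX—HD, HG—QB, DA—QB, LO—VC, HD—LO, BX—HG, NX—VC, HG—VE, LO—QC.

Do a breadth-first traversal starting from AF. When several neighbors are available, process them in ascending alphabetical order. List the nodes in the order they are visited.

AF → DA → HG → TF → VE → WZ → HD → MH → NX → QB → BX → LQ → LO → QC → VC

Visit AF; enqueue DA, HG, TF, VE, WZ → queue [DA, HG, TF, VE, WZ]
Visit DA; enqueue HD, MH, NX, QB → queue [HG, TF, VE, WZ, HD, MH, NX, QB]
Visit HG; enqueue BX, LQ → queue [TF, VE, WZ, HD, MH, NX, QB, BX, LQ]
Visit TF; enqueue LO, QC → queue [VE, WZ, HD, MH, NX, QB, BX, LQ, LO, QC]
Visit VE → queue [WZ, HD, MH, NX, QB, BX, LQ, LO, QC]
Visit WZ → queue [HD, MH, NX, QB, BX, LQ, LO, QC]
Visit HD → queue [MH, NX, QB, BX, LQ, LO, QC]
Visit MH; enqueue VC → queue [NX, QB, BX, LQ, LO, QC, VC]
Visit NX → queue [QB, BX, LQ, LO, QC, VC]
Visit QB → queue [BX, LQ, LO, QC, VC]
Visit BX → queue [LQ, LO, QC, VC]
Visit LQ → queue [LO, QC, VC]
Visit LO → queue [QC, VC]
Visit QC → queue [VC]
Visit VC → queue []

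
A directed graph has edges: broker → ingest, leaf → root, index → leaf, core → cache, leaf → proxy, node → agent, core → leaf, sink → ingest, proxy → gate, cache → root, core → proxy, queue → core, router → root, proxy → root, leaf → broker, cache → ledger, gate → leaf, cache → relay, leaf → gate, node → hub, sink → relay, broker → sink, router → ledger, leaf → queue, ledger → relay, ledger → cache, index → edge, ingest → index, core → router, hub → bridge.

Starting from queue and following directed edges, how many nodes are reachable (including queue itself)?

BFS from queue visits: queue, core, cache, leaf, proxy, router, ledger, relay, root, broker, gate, ingest, sink, index, edge
Reachable nodes: 15 of 19 total.

15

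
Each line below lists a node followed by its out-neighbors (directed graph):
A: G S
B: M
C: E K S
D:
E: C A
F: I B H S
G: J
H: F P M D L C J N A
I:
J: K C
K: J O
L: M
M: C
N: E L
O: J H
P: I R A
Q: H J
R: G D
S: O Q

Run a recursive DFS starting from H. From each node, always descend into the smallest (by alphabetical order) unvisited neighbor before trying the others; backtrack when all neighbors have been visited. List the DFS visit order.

H, A, G, J, C, E, K, O, S, Q, D, F, B, M, I, L, N, P, R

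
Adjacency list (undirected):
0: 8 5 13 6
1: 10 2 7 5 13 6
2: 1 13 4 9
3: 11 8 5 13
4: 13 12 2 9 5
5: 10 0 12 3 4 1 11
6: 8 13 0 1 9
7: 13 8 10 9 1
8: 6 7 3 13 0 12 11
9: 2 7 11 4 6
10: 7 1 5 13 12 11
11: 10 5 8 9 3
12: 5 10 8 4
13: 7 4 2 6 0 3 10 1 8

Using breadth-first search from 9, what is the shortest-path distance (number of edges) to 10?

2

Level 0: 9
Level 1: 2, 4, 6, 7, 11
Level 2: 0, 1, 3, 5, 8, 10, 12, 13
10 first appears at level 2.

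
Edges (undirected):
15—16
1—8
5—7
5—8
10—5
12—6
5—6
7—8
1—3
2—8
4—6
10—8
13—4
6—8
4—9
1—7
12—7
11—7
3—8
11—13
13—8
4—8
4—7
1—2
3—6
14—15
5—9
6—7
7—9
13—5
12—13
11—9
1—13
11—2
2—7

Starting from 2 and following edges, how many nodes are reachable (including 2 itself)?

13

BFS from 2 visits: 2, 1, 7, 8, 11, 3, 13, 4, 5, 6, 9, 12, 10
Reachable nodes: 13 of 16 total.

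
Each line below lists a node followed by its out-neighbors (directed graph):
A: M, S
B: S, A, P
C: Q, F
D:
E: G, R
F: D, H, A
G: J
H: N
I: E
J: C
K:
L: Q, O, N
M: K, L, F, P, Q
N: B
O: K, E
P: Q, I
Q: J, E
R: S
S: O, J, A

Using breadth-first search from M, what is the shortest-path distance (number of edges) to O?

2

Level 0: M
Level 1: F, K, L, P, Q
Level 2: A, D, E, H, I, J, N, O
Level 3: B, C, G, R, S
O first appears at level 2.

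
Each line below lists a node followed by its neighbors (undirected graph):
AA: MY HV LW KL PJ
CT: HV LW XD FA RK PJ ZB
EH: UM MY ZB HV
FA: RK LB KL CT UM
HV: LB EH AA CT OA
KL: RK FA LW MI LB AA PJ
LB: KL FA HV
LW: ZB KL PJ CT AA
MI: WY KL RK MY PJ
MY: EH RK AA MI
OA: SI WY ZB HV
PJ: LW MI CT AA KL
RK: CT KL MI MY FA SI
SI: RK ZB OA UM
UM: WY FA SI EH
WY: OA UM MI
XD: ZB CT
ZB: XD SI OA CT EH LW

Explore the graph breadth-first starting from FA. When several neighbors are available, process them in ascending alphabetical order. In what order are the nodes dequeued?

Visit FA; enqueue CT, KL, LB, RK, UM → queue [CT, KL, LB, RK, UM]
Visit CT; enqueue HV, LW, PJ, XD, ZB → queue [KL, LB, RK, UM, HV, LW, PJ, XD, ZB]
Visit KL; enqueue AA, MI → queue [LB, RK, UM, HV, LW, PJ, XD, ZB, AA, MI]
Visit LB → queue [RK, UM, HV, LW, PJ, XD, ZB, AA, MI]
Visit RK; enqueue MY, SI → queue [UM, HV, LW, PJ, XD, ZB, AA, MI, MY, SI]
Visit UM; enqueue EH, WY → queue [HV, LW, PJ, XD, ZB, AA, MI, MY, SI, EH, WY]
Visit HV; enqueue OA → queue [LW, PJ, XD, ZB, AA, MI, MY, SI, EH, WY, OA]
Visit LW → queue [PJ, XD, ZB, AA, MI, MY, SI, EH, WY, OA]
Visit PJ → queue [XD, ZB, AA, MI, MY, SI, EH, WY, OA]
Visit XD → queue [ZB, AA, MI, MY, SI, EH, WY, OA]
Visit ZB → queue [AA, MI, MY, SI, EH, WY, OA]
Visit AA → queue [MI, MY, SI, EH, WY, OA]
Visit MI → queue [MY, SI, EH, WY, OA]
Visit MY → queue [SI, EH, WY, OA]
Visit SI → queue [EH, WY, OA]
Visit EH → queue [WY, OA]
Visit WY → queue [OA]
Visit OA → queue []

FA CT KL LB RK UM HV LW PJ XD ZB AA MI MY SI EH WY OA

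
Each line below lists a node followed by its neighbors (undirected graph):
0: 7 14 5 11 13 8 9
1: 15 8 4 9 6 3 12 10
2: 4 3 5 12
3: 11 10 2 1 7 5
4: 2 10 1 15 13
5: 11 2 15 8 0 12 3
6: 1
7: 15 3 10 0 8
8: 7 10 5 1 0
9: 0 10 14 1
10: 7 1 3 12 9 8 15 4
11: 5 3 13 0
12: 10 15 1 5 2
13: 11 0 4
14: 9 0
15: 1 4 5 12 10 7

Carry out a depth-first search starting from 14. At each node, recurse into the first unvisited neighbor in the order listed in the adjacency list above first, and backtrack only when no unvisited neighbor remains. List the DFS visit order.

Visit 14
14 → 9
9 → 0
0 → 7
7 → 15
15 → 1
1 → 8
8 → 10
10 → 3
3 → 11
11 → 5
5 → 2
2 → 4
4 → 13
2 → 12
1 → 6

14 -> 9 -> 0 -> 7 -> 15 -> 1 -> 8 -> 10 -> 3 -> 11 -> 5 -> 2 -> 4 -> 13 -> 12 -> 6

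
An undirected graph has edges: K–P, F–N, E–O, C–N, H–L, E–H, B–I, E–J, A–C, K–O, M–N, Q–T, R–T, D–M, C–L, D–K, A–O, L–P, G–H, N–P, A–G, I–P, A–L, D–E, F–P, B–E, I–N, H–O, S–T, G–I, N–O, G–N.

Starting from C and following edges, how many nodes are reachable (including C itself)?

BFS from C visits: C, A, L, N, G, O, H, P, F, I, M, E, K, B, D, J
Reachable nodes: 16 of 20 total.

16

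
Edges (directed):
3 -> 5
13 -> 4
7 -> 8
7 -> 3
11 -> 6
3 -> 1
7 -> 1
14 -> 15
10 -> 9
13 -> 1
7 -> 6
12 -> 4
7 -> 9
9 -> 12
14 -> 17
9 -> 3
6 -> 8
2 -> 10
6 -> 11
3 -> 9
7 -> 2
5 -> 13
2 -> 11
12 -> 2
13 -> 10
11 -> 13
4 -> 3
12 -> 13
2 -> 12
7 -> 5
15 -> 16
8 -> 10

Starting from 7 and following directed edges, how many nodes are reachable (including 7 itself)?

BFS from 7 visits: 7, 9, 8, 6, 5, 3, 2, 1, 12, 10, 11, 13, 4
Reachable nodes: 13 of 17 total.

13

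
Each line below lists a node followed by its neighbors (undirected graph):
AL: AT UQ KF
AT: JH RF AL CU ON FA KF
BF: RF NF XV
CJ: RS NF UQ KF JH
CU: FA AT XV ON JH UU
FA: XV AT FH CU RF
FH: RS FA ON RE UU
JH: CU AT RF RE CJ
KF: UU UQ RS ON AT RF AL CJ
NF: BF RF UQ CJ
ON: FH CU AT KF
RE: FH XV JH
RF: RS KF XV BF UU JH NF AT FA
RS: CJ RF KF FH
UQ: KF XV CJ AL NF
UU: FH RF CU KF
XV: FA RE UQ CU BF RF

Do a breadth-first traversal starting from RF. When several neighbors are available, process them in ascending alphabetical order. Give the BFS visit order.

RF, AT, BF, FA, JH, KF, NF, RS, UU, XV, AL, CU, ON, FH, CJ, RE, UQ

Visit RF; enqueue AT, BF, FA, JH, KF, NF, RS, UU, XV → queue [AT, BF, FA, JH, KF, NF, RS, UU, XV]
Visit AT; enqueue AL, CU, ON → queue [BF, FA, JH, KF, NF, RS, UU, XV, AL, CU, ON]
Visit BF → queue [FA, JH, KF, NF, RS, UU, XV, AL, CU, ON]
Visit FA; enqueue FH → queue [JH, KF, NF, RS, UU, XV, AL, CU, ON, FH]
Visit JH; enqueue CJ, RE → queue [KF, NF, RS, UU, XV, AL, CU, ON, FH, CJ, RE]
Visit KF; enqueue UQ → queue [NF, RS, UU, XV, AL, CU, ON, FH, CJ, RE, UQ]
Visit NF → queue [RS, UU, XV, AL, CU, ON, FH, CJ, RE, UQ]
Visit RS → queue [UU, XV, AL, CU, ON, FH, CJ, RE, UQ]
Visit UU → queue [XV, AL, CU, ON, FH, CJ, RE, UQ]
Visit XV → queue [AL, CU, ON, FH, CJ, RE, UQ]
Visit AL → queue [CU, ON, FH, CJ, RE, UQ]
Visit CU → queue [ON, FH, CJ, RE, UQ]
Visit ON → queue [FH, CJ, RE, UQ]
Visit FH → queue [CJ, RE, UQ]
Visit CJ → queue [RE, UQ]
Visit RE → queue [UQ]
Visit UQ → queue []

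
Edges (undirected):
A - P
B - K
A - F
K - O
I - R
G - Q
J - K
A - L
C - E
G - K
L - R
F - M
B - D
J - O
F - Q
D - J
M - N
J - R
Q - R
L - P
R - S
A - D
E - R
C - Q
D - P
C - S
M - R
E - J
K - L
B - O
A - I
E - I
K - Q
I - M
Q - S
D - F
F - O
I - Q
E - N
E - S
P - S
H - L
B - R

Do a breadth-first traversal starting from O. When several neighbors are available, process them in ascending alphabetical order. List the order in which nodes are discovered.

O → B → F → J → K → D → R → A → M → Q → E → G → L → P → I → S → N → C → H

Visit O; enqueue B, F, J, K → queue [B, F, J, K]
Visit B; enqueue D, R → queue [F, J, K, D, R]
Visit F; enqueue A, M, Q → queue [J, K, D, R, A, M, Q]
Visit J; enqueue E → queue [K, D, R, A, M, Q, E]
Visit K; enqueue G, L → queue [D, R, A, M, Q, E, G, L]
Visit D; enqueue P → queue [R, A, M, Q, E, G, L, P]
Visit R; enqueue I, S → queue [A, M, Q, E, G, L, P, I, S]
Visit A → queue [M, Q, E, G, L, P, I, S]
Visit M; enqueue N → queue [Q, E, G, L, P, I, S, N]
Visit Q; enqueue C → queue [E, G, L, P, I, S, N, C]
Visit E → queue [G, L, P, I, S, N, C]
Visit G → queue [L, P, I, S, N, C]
Visit L; enqueue H → queue [P, I, S, N, C, H]
Visit P → queue [I, S, N, C, H]
Visit I → queue [S, N, C, H]
Visit S → queue [N, C, H]
Visit N → queue [C, H]
Visit C → queue [H]
Visit H → queue []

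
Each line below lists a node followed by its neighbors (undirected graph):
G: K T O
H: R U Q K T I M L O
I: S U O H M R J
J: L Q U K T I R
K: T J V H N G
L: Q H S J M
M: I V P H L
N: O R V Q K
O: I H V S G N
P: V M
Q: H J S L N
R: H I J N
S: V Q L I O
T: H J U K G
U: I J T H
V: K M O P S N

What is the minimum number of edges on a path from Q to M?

Level 0: Q
Level 1: H, J, L, N, S
Level 2: I, K, M, O, R, T, U, V
Level 3: G, P
M first appears at level 2.

2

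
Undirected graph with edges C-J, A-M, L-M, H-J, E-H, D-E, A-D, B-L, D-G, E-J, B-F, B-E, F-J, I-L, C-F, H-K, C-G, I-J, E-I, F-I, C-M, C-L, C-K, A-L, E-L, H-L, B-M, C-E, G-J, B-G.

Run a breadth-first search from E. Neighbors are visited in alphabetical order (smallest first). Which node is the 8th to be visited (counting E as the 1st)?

Visit E; enqueue B, C, D, H, I, J, L → queue [B, C, D, H, I, J, L]
Visit B; enqueue F, G, M → queue [C, D, H, I, J, L, F, G, M]
Visit C; enqueue K → queue [D, H, I, J, L, F, G, M, K]
Visit D; enqueue A → queue [H, I, J, L, F, G, M, K, A]
Visit H → queue [I, J, L, F, G, M, K, A]
Visit I → queue [J, L, F, G, M, K, A]
Visit J → queue [L, F, G, M, K, A]
Visit L → queue [F, G, M, K, A]
Visit F → queue [G, M, K, A]
Visit G → queue [M, K, A]
Visit M → queue [K, A]
Visit K → queue [A]
Visit A → queue []

Visit order: E, B, C, D, H, I, J, L, F, G, M, K, A

L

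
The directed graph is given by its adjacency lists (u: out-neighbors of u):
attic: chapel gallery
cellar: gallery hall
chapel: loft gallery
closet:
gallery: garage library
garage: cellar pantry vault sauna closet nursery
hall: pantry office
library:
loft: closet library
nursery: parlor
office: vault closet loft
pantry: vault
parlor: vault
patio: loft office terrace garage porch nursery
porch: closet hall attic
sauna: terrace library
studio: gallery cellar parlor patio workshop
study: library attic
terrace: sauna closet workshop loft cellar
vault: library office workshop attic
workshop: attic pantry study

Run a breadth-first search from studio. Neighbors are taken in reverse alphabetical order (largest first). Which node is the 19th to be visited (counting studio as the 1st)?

chapel

Visit studio; enqueue workshop, patio, parlor, gallery, cellar → queue [workshop, patio, parlor, gallery, cellar]
Visit workshop; enqueue study, pantry, attic → queue [patio, parlor, gallery, cellar, study, pantry, attic]
Visit patio; enqueue terrace, porch, office, nursery, loft, garage → queue [parlor, gallery, cellar, study, pantry, attic, terrace, porch, office, nursery, loft, garage]
Visit parlor; enqueue vault → queue [gallery, cellar, study, pantry, attic, terrace, porch, office, nursery, loft, garage, vault]
Visit gallery; enqueue library → queue [cellar, study, pantry, attic, terrace, porch, office, nursery, loft, garage, vault, library]
Visit cellar; enqueue hall → queue [study, pantry, attic, terrace, porch, office, nursery, loft, garage, vault, library, hall]
Visit study → queue [pantry, attic, terrace, porch, office, nursery, loft, garage, vault, library, hall]
Visit pantry → queue [attic, terrace, porch, office, nursery, loft, garage, vault, library, hall]
Visit attic; enqueue chapel → queue [terrace, porch, office, nursery, loft, garage, vault, library, hall, chapel]
Visit terrace; enqueue sauna, closet → queue [porch, office, nursery, loft, garage, vault, library, hall, chapel, sauna, closet]
Visit porch → queue [office, nursery, loft, garage, vault, library, hall, chapel, sauna, closet]
Visit office → queue [nursery, loft, garage, vault, library, hall, chapel, sauna, closet]
Visit nursery → queue [loft, garage, vault, library, hall, chapel, sauna, closet]
Visit loft → queue [garage, vault, library, hall, chapel, sauna, closet]
Visit garage → queue [vault, library, hall, chapel, sauna, closet]
Visit vault → queue [library, hall, chapel, sauna, closet]
Visit library → queue [hall, chapel, sauna, closet]
Visit hall → queue [chapel, sauna, closet]
Visit chapel → queue [sauna, closet]
Visit sauna → queue [closet]
Visit closet → queue []

Visit order: studio, workshop, patio, parlor, gallery, cellar, study, pantry, attic, terrace, porch, office, nursery, loft, garage, vault, library, hall, chapel, sauna, closet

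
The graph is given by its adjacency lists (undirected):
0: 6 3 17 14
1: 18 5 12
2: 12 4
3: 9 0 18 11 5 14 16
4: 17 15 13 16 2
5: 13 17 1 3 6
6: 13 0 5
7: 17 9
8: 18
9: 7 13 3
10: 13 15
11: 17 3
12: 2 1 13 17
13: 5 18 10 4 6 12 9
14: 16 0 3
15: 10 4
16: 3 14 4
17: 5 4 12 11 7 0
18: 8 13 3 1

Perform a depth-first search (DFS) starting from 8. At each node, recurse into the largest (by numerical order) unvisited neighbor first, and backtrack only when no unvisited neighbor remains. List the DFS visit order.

Visit 8
8 → 18
18 → 13
13 → 12
12 → 17
17 → 11
11 → 3
3 → 16
16 → 14
14 → 0
0 → 6
6 → 5
5 → 1
16 → 4
4 → 15
15 → 10
4 → 2
3 → 9
9 → 7

8 18 13 12 17 11 3 16 14 0 6 5 1 4 15 10 2 9 7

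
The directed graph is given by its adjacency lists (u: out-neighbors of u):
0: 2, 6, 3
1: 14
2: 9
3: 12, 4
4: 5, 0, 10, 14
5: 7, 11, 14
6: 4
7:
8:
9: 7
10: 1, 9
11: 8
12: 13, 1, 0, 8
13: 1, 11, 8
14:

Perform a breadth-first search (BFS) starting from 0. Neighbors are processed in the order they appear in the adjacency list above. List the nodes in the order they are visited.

0 2 6 3 9 4 12 7 5 10 14 13 1 8 11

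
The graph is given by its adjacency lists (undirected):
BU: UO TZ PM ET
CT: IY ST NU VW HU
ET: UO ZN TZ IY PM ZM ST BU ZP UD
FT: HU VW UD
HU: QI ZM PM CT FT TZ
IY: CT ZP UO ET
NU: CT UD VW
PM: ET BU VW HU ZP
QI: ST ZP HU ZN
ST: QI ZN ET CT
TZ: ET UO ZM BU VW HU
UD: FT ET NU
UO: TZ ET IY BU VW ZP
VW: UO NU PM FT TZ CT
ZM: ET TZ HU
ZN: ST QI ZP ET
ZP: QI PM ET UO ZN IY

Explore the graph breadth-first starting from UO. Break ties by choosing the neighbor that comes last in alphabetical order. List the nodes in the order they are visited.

Visit UO; enqueue ZP, VW, TZ, IY, ET, BU → queue [ZP, VW, TZ, IY, ET, BU]
Visit ZP; enqueue ZN, QI, PM → queue [VW, TZ, IY, ET, BU, ZN, QI, PM]
Visit VW; enqueue NU, FT, CT → queue [TZ, IY, ET, BU, ZN, QI, PM, NU, FT, CT]
Visit TZ; enqueue ZM, HU → queue [IY, ET, BU, ZN, QI, PM, NU, FT, CT, ZM, HU]
Visit IY → queue [ET, BU, ZN, QI, PM, NU, FT, CT, ZM, HU]
Visit ET; enqueue UD, ST → queue [BU, ZN, QI, PM, NU, FT, CT, ZM, HU, UD, ST]
Visit BU → queue [ZN, QI, PM, NU, FT, CT, ZM, HU, UD, ST]
Visit ZN → queue [QI, PM, NU, FT, CT, ZM, HU, UD, ST]
Visit QI → queue [PM, NU, FT, CT, ZM, HU, UD, ST]
Visit PM → queue [NU, FT, CT, ZM, HU, UD, ST]
Visit NU → queue [FT, CT, ZM, HU, UD, ST]
Visit FT → queue [CT, ZM, HU, UD, ST]
Visit CT → queue [ZM, HU, UD, ST]
Visit ZM → queue [HU, UD, ST]
Visit HU → queue [UD, ST]
Visit UD → queue [ST]
Visit ST → queue []

UO -> ZP -> VW -> TZ -> IY -> ET -> BU -> ZN -> QI -> PM -> NU -> FT -> CT -> ZM -> HU -> UD -> ST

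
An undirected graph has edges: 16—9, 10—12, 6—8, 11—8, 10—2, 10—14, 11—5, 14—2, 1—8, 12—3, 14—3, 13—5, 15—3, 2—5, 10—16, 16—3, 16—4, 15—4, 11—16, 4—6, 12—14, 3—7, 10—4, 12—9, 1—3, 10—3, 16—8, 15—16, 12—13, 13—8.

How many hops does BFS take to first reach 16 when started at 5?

Level 0: 5
Level 1: 2, 11, 13
Level 2: 8, 10, 12, 14, 16
Level 3: 1, 3, 4, 6, 9, 15
Level 4: 7
16 first appears at level 2.

2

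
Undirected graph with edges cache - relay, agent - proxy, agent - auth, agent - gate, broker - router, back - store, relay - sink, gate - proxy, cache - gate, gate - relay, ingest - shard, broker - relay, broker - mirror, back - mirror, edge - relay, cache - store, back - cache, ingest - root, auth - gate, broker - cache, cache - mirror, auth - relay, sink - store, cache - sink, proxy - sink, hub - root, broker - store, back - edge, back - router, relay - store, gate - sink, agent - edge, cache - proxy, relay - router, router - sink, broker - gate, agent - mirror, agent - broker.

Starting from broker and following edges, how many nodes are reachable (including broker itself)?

BFS from broker visits: broker, agent, cache, gate, mirror, relay, router, store, auth, edge, proxy, back, sink
Reachable nodes: 13 of 17 total.

13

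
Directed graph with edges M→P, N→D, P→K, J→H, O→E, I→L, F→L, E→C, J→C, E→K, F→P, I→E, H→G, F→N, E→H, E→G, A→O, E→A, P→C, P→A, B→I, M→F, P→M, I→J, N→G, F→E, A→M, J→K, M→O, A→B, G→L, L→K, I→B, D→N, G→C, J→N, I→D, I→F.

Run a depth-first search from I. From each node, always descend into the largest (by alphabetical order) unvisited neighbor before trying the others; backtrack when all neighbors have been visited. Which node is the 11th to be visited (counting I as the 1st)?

Visit I
I → L
L → K
I → J
J → N
N → G
G → C
N → D
J → H
I → F
F → P
P → M
M → O
O → E
E → A
A → B

Visit order: I, L, K, J, N, G, C, D, H, F, P, M, O, E, A, B

P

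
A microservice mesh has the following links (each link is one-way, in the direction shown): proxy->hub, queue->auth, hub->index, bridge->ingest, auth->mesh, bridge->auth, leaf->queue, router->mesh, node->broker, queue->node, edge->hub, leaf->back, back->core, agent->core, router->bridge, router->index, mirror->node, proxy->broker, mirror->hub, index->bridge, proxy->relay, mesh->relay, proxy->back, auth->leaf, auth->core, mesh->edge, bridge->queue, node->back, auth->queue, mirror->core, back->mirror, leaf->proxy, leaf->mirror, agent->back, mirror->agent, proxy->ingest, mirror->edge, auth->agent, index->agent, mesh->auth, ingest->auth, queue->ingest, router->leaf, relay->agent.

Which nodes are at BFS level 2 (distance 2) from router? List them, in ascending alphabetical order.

agent, auth, back, edge, ingest, mirror, proxy, queue, relay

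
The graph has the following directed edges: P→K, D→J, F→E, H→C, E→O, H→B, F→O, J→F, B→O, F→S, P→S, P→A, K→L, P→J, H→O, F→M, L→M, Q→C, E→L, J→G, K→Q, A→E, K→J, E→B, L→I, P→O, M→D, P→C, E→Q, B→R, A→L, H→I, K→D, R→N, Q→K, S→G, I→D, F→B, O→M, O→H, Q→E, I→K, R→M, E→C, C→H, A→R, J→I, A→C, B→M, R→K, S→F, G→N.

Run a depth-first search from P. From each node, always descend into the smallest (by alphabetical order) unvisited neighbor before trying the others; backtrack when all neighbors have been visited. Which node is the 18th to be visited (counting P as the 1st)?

N

Visit P
P → A
A → C
C → H
H → B
B → M
M → D
D → J
J → F
F → E
E → L
L → I
I → K
K → Q
E → O
F → S
S → G
G → N
B → R

Visit order: P, A, C, H, B, M, D, J, F, E, L, I, K, Q, O, S, G, N, R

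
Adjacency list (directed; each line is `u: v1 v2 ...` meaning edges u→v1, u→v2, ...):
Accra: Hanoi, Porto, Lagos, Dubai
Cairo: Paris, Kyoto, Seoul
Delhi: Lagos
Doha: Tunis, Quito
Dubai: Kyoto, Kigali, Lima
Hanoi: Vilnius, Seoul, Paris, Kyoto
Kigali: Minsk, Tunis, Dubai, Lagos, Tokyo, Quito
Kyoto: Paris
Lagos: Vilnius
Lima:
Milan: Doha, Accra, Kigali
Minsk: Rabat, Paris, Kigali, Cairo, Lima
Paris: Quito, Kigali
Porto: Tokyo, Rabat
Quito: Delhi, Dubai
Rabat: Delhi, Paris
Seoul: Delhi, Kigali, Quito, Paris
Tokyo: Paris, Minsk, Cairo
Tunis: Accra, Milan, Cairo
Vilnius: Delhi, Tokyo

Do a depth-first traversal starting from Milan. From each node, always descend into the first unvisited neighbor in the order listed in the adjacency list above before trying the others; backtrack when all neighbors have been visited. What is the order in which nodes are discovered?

Milan -> Doha -> Tunis -> Accra -> Hanoi -> Vilnius -> Delhi -> Lagos -> Tokyo -> Paris -> Quito -> Dubai -> Kyoto -> Kigali -> Minsk -> Rabat -> Cairo -> Seoul -> Lima -> Porto

Visit Milan
Milan → Doha
Doha → Tunis
Tunis → Accra
Accra → Hanoi
Hanoi → Vilnius
Vilnius → Delhi
Delhi → Lagos
Vilnius → Tokyo
Tokyo → Paris
Paris → Quito
Quito → Dubai
Dubai → Kyoto
Dubai → Kigali
Kigali → Minsk
Minsk → Rabat
Minsk → Cairo
Cairo → Seoul
Minsk → Lima
Accra → Porto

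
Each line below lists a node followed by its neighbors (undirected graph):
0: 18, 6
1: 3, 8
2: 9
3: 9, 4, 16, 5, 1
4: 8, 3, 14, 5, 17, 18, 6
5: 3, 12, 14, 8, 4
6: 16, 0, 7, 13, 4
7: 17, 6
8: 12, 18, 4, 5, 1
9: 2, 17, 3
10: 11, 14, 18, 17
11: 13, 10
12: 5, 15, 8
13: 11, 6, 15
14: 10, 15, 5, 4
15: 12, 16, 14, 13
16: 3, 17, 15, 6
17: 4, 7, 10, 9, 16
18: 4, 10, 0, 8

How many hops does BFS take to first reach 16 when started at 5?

Level 0: 5
Level 1: 3, 4, 8, 12, 14
Level 2: 1, 6, 9, 10, 15, 16, 17, 18
Level 3: 0, 2, 7, 11, 13
16 first appears at level 2.

2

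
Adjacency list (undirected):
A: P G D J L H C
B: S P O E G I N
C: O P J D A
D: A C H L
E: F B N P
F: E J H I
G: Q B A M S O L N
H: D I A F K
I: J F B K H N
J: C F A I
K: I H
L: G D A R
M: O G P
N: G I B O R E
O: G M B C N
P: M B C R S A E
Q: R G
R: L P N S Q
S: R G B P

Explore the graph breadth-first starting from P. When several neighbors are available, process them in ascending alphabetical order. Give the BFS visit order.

P, A, B, C, E, M, R, S, D, G, H, J, L, I, N, O, F, Q, K

Visit P; enqueue A, B, C, E, M, R, S → queue [A, B, C, E, M, R, S]
Visit A; enqueue D, G, H, J, L → queue [B, C, E, M, R, S, D, G, H, J, L]
Visit B; enqueue I, N, O → queue [C, E, M, R, S, D, G, H, J, L, I, N, O]
Visit C → queue [E, M, R, S, D, G, H, J, L, I, N, O]
Visit E; enqueue F → queue [M, R, S, D, G, H, J, L, I, N, O, F]
Visit M → queue [R, S, D, G, H, J, L, I, N, O, F]
Visit R; enqueue Q → queue [S, D, G, H, J, L, I, N, O, F, Q]
Visit S → queue [D, G, H, J, L, I, N, O, F, Q]
Visit D → queue [G, H, J, L, I, N, O, F, Q]
Visit G → queue [H, J, L, I, N, O, F, Q]
Visit H; enqueue K → queue [J, L, I, N, O, F, Q, K]
Visit J → queue [L, I, N, O, F, Q, K]
Visit L → queue [I, N, O, F, Q, K]
Visit I → queue [N, O, F, Q, K]
Visit N → queue [O, F, Q, K]
Visit O → queue [F, Q, K]
Visit F → queue [Q, K]
Visit Q → queue [K]
Visit K → queue []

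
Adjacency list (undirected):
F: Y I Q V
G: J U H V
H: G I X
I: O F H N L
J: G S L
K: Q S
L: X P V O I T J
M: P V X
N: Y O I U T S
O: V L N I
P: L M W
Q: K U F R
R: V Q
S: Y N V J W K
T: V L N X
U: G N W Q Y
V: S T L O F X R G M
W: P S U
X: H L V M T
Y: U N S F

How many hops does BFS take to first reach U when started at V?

2

Level 0: V
Level 1: F, G, L, M, O, R, S, T, X
Level 2: H, I, J, K, N, P, Q, U, W, Y
U first appears at level 2.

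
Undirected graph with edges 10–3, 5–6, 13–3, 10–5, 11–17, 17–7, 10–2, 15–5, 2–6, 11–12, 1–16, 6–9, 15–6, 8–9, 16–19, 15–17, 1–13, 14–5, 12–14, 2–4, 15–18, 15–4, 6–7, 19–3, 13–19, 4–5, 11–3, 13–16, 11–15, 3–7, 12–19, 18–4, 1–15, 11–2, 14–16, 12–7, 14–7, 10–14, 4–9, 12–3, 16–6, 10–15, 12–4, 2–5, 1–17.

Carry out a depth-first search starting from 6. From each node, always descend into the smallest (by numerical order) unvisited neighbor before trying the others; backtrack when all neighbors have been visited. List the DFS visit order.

Visit 6
6 → 2
2 → 4
4 → 5
5 → 10
10 → 3
3 → 7
7 → 12
12 → 11
11 → 15
15 → 1
1 → 13
13 → 16
16 → 14
16 → 19
1 → 17
15 → 18
4 → 9
9 → 8

6, 2, 4, 5, 10, 3, 7, 12, 11, 15, 1, 13, 16, 14, 19, 17, 18, 9, 8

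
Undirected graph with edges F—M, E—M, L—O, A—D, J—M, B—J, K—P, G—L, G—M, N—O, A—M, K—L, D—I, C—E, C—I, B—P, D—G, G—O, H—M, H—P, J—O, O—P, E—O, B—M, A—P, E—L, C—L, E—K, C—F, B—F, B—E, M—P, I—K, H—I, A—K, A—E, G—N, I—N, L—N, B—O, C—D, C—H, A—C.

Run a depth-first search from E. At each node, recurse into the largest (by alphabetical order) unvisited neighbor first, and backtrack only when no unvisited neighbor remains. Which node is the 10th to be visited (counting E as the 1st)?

Visit E
E → O
O → P
P → M
M → J
J → B
B → F
F → C
C → L
L → N
N → I
I → K
K → A
A → D
D → G
I → H

Visit order: E, O, P, M, J, B, F, C, L, N, I, K, A, D, G, H

N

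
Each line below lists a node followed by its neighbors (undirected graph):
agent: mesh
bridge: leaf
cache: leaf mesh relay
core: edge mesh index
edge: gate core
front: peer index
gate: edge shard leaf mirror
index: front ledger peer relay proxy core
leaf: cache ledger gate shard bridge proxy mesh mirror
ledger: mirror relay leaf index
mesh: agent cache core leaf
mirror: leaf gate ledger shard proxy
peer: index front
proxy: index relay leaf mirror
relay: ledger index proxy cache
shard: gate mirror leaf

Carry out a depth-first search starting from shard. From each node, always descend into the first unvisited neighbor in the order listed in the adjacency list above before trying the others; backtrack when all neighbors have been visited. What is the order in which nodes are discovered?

Visit shard
shard → gate
gate → edge
edge → core
core → mesh
mesh → agent
mesh → cache
cache → leaf
leaf → ledger
ledger → mirror
mirror → proxy
proxy → index
index → front
front → peer
index → relay
leaf → bridge

shard → gate → edge → core → mesh → agent → cache → leaf → ledger → mirror → proxy → index → front → peer → relay → bridge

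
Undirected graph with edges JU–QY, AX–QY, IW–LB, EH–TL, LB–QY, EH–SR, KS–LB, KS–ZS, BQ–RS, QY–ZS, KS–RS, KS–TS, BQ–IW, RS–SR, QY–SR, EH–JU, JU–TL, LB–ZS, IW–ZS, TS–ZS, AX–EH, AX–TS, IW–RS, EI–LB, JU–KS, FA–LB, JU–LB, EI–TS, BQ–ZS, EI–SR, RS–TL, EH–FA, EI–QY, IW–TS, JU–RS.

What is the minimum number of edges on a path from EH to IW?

Level 0: EH
Level 1: AX, FA, JU, SR, TL
Level 2: EI, KS, LB, QY, RS, TS
Level 3: BQ, IW, ZS
IW first appears at level 3.

3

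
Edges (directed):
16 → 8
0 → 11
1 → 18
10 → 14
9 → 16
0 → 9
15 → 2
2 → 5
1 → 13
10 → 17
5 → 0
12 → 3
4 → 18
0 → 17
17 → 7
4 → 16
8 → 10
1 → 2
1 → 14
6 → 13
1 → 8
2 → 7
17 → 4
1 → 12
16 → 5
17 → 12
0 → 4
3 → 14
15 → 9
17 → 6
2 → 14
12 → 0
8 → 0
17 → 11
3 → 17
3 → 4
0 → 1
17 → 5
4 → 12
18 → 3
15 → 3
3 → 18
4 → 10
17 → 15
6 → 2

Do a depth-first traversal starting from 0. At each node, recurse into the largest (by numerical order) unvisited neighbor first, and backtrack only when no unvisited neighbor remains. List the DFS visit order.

0, 17, 15, 9, 16, 8, 10, 14, 5, 3, 18, 4, 12, 2, 7, 11, 6, 13, 1

Visit 0
0 → 17
17 → 15
15 → 9
9 → 16
16 → 8
8 → 10
10 → 14
16 → 5
15 → 3
3 → 18
3 → 4
4 → 12
15 → 2
2 → 7
17 → 11
17 → 6
6 → 13
0 → 1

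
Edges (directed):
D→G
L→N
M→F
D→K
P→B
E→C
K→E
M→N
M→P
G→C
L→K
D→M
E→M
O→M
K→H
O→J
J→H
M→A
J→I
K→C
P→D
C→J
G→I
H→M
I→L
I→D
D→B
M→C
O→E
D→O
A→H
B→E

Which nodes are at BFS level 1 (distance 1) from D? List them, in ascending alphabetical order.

B, G, K, M, O

Level 0: D
Level 1: B, G, K, M, O
Level 2: A, C, E, F, H, I, J, N, P
Level 3: L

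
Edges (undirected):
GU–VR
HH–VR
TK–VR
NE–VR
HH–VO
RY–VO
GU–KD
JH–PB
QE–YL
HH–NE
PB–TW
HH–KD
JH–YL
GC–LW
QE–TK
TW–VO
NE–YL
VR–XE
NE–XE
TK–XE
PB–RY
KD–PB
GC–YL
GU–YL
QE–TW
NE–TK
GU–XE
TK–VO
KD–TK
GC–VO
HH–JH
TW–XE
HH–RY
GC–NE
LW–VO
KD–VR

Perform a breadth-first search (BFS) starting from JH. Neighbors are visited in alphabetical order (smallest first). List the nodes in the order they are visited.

JH HH PB YL KD NE RY VO VR TW GC GU QE TK XE LW

Visit JH; enqueue HH, PB, YL → queue [HH, PB, YL]
Visit HH; enqueue KD, NE, RY, VO, VR → queue [PB, YL, KD, NE, RY, VO, VR]
Visit PB; enqueue TW → queue [YL, KD, NE, RY, VO, VR, TW]
Visit YL; enqueue GC, GU, QE → queue [KD, NE, RY, VO, VR, TW, GC, GU, QE]
Visit KD; enqueue TK → queue [NE, RY, VO, VR, TW, GC, GU, QE, TK]
Visit NE; enqueue XE → queue [RY, VO, VR, TW, GC, GU, QE, TK, XE]
Visit RY → queue [VO, VR, TW, GC, GU, QE, TK, XE]
Visit VO; enqueue LW → queue [VR, TW, GC, GU, QE, TK, XE, LW]
Visit VR → queue [TW, GC, GU, QE, TK, XE, LW]
Visit TW → queue [GC, GU, QE, TK, XE, LW]
Visit GC → queue [GU, QE, TK, XE, LW]
Visit GU → queue [QE, TK, XE, LW]
Visit QE → queue [TK, XE, LW]
Visit TK → queue [XE, LW]
Visit XE → queue [LW]
Visit LW → queue []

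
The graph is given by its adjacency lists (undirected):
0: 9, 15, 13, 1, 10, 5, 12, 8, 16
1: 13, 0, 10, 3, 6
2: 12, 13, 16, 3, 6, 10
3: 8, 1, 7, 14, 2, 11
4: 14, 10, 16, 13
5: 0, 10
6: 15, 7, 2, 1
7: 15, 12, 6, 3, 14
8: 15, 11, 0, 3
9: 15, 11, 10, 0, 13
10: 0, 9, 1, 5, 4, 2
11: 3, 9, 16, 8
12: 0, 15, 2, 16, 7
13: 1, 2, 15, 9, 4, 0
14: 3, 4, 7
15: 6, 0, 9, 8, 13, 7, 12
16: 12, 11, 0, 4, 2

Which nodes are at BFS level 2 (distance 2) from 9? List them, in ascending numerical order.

Level 0: 9
Level 1: 0, 10, 11, 13, 15
Level 2: 1, 2, 3, 4, 5, 6, 7, 8, 12, 16
Level 3: 14

1, 2, 3, 4, 5, 6, 7, 8, 12, 16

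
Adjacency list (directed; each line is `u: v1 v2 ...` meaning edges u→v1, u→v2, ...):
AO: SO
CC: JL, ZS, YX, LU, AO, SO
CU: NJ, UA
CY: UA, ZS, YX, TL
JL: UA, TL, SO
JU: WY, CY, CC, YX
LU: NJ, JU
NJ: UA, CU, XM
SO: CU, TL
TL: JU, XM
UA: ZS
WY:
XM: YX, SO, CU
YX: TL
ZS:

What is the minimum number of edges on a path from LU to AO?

3

Level 0: LU
Level 1: JU, NJ
Level 2: CC, CU, CY, UA, WY, XM, YX
Level 3: AO, JL, SO, TL, ZS
AO first appears at level 3.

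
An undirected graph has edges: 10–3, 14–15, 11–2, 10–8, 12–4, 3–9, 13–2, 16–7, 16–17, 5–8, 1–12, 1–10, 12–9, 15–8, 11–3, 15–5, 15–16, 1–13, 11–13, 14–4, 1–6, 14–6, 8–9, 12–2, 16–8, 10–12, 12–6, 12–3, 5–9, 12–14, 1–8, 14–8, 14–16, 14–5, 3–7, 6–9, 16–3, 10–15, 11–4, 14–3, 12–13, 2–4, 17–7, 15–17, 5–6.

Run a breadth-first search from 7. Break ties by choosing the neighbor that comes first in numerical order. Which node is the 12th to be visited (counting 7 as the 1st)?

5

Visit 7; enqueue 3, 16, 17 → queue [3, 16, 17]
Visit 3; enqueue 9, 10, 11, 12, 14 → queue [16, 17, 9, 10, 11, 12, 14]
Visit 16; enqueue 8, 15 → queue [17, 9, 10, 11, 12, 14, 8, 15]
Visit 17 → queue [9, 10, 11, 12, 14, 8, 15]
Visit 9; enqueue 5, 6 → queue [10, 11, 12, 14, 8, 15, 5, 6]
Visit 10; enqueue 1 → queue [11, 12, 14, 8, 15, 5, 6, 1]
Visit 11; enqueue 2, 4, 13 → queue [12, 14, 8, 15, 5, 6, 1, 2, 4, 13]
Visit 12 → queue [14, 8, 15, 5, 6, 1, 2, 4, 13]
Visit 14 → queue [8, 15, 5, 6, 1, 2, 4, 13]
Visit 8 → queue [15, 5, 6, 1, 2, 4, 13]
Visit 15 → queue [5, 6, 1, 2, 4, 13]
Visit 5 → queue [6, 1, 2, 4, 13]
Visit 6 → queue [1, 2, 4, 13]
Visit 1 → queue [2, 4, 13]
Visit 2 → queue [4, 13]
Visit 4 → queue [13]
Visit 13 → queue []

Visit order: 7, 3, 16, 17, 9, 10, 11, 12, 14, 8, 15, 5, 6, 1, 2, 4, 13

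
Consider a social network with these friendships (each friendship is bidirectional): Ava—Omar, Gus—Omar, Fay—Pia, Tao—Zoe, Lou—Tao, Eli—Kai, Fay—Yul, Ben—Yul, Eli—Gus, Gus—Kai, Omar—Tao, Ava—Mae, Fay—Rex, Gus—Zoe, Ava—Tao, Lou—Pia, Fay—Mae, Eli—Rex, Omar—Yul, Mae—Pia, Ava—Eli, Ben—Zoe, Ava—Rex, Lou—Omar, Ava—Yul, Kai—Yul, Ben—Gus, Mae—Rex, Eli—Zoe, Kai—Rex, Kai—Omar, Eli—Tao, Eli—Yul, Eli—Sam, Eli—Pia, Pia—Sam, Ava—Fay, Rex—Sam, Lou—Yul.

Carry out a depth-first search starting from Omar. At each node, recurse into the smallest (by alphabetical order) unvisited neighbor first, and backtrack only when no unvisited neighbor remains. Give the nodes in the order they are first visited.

Omar, Ava, Eli, Gus, Ben, Yul, Fay, Mae, Pia, Lou, Tao, Zoe, Sam, Rex, Kai

Visit Omar
Omar → Ava
Ava → Eli
Eli → Gus
Gus → Ben
Ben → Yul
Yul → Fay
Fay → Mae
Mae → Pia
Pia → Lou
Lou → Tao
Tao → Zoe
Pia → Sam
Sam → Rex
Rex → Kai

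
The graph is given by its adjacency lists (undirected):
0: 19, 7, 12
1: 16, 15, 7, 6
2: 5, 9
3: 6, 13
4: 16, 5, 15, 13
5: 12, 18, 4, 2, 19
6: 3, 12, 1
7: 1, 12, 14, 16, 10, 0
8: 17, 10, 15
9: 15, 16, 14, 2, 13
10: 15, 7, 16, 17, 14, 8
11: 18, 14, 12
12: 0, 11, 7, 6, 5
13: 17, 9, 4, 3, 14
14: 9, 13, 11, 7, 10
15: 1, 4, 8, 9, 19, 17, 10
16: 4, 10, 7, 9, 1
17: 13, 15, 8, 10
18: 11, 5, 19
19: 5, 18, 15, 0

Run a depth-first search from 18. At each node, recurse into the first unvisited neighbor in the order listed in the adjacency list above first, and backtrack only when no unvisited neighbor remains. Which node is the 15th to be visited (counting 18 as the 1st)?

17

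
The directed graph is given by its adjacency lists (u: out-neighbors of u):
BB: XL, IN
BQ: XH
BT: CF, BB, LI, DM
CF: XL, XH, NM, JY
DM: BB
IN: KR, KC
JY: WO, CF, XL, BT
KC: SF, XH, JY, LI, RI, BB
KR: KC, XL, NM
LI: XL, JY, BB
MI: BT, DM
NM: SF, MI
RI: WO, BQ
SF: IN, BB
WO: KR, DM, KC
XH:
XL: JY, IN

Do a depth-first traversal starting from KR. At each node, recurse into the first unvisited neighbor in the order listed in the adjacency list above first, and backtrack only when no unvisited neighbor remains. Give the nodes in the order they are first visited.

KR → KC → SF → IN → BB → XL → JY → WO → DM → CF → XH → NM → MI → BT → LI → RI → BQ

Visit KR
KR → KC
KC → SF
SF → IN
SF → BB
BB → XL
XL → JY
JY → WO
WO → DM
JY → CF
CF → XH
CF → NM
NM → MI
MI → BT
BT → LI
KC → RI
RI → BQ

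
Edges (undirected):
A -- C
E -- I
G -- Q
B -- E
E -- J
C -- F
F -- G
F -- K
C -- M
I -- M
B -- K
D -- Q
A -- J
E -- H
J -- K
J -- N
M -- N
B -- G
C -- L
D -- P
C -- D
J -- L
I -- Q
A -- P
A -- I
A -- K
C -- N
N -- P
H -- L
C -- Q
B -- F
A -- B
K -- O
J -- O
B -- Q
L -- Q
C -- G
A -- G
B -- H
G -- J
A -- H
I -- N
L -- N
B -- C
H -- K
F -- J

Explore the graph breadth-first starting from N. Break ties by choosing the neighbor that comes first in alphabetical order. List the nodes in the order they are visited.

N -> C -> I -> J -> L -> M -> P -> A -> B -> D -> F -> G -> Q -> E -> K -> O -> H

Visit N; enqueue C, I, J, L, M, P → queue [C, I, J, L, M, P]
Visit C; enqueue A, B, D, F, G, Q → queue [I, J, L, M, P, A, B, D, F, G, Q]
Visit I; enqueue E → queue [J, L, M, P, A, B, D, F, G, Q, E]
Visit J; enqueue K, O → queue [L, M, P, A, B, D, F, G, Q, E, K, O]
Visit L; enqueue H → queue [M, P, A, B, D, F, G, Q, E, K, O, H]
Visit M → queue [P, A, B, D, F, G, Q, E, K, O, H]
Visit P → queue [A, B, D, F, G, Q, E, K, O, H]
Visit A → queue [B, D, F, G, Q, E, K, O, H]
Visit B → queue [D, F, G, Q, E, K, O, H]
Visit D → queue [F, G, Q, E, K, O, H]
Visit F → queue [G, Q, E, K, O, H]
Visit G → queue [Q, E, K, O, H]
Visit Q → queue [E, K, O, H]
Visit E → queue [K, O, H]
Visit K → queue [O, H]
Visit O → queue [H]
Visit H → queue []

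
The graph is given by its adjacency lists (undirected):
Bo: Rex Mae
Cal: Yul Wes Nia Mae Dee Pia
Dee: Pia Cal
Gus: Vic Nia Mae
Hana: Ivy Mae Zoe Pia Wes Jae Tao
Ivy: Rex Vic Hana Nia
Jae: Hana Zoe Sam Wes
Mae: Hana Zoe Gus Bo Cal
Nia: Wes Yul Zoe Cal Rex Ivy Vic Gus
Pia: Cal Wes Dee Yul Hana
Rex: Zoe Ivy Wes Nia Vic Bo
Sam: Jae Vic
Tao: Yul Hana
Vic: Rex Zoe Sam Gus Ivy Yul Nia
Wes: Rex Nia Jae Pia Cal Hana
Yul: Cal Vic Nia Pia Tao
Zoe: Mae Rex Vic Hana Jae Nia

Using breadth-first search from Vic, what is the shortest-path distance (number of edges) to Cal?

2

Level 0: Vic
Level 1: Gus, Ivy, Nia, Rex, Sam, Yul, Zoe
Level 2: Bo, Cal, Hana, Jae, Mae, Pia, Tao, Wes
Level 3: Dee
Cal first appears at level 2.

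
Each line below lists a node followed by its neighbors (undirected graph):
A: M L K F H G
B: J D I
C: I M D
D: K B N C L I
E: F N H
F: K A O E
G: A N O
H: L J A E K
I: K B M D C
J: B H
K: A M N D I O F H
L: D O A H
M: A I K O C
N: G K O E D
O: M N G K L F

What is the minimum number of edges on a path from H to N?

2

Level 0: H
Level 1: A, E, J, K, L
Level 2: B, D, F, G, I, M, N, O
Level 3: C
N first appears at level 2.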